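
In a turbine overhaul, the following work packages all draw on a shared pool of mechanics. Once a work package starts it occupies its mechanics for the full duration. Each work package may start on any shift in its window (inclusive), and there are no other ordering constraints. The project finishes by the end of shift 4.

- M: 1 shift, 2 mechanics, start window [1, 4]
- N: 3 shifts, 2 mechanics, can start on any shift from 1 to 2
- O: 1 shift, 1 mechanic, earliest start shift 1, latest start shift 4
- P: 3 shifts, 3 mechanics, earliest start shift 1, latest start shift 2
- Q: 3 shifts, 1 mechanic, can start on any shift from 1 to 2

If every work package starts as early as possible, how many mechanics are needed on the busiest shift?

9

Early-start schedule: M@1, N@1, O@1, P@1, Q@1.
Load per shift: shift 1: 9, shift 2: 6, shift 3: 6, shift 4: 0.
Peak is 9.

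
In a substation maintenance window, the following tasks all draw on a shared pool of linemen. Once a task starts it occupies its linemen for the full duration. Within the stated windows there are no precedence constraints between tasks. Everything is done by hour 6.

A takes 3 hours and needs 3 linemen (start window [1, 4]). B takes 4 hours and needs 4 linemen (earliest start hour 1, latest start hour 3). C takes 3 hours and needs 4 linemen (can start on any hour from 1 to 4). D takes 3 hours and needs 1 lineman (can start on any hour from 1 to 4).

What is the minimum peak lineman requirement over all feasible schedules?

8

Early-start (A@1, B@1, C@1, D@1) gives peak 12: h1:12  h2:12  h3:12  h4:4  h5:0  h6:0.
Shift C→4.
Schedule A@1, B@1, C@4, D@1: h1:8  h2:8  h3:8  h4:8  h5:4  h6:4 — peak 8.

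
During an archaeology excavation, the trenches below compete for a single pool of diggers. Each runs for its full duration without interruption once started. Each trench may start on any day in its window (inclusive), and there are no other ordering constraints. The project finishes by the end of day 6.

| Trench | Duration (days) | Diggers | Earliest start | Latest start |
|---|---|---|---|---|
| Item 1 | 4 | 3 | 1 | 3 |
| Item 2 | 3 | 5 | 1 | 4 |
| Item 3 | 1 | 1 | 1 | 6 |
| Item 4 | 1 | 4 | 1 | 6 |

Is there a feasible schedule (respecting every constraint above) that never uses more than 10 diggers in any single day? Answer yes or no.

yes

Schedule Item 1@1, Item 2@1, Item 3@4, Item 4@4: d1:8  d2:8  d3:8  d4:8  d5:0  d6:0 — peak 8 ≤ 10.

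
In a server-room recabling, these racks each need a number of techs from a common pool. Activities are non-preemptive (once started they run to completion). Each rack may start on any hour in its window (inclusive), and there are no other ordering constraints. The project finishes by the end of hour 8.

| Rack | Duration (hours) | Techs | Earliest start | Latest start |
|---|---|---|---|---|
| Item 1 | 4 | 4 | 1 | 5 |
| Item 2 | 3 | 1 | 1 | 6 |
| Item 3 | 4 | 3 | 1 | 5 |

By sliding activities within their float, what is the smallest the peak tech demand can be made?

4

Early-start (Item 1@1, Item 2@1, Item 3@1) gives peak 8: h1:8  h2:8  h3:8  h4:7  h5:0  h6:0  h7:0  h8:0.
Shift Item 2→5, Item 3→5.
Schedule Item 1@1, Item 2@5, Item 3@5: h1:4  h2:4  h3:4  h4:4  h5:4  h6:4  h7:4  h8:3 — peak 4.
Total tech-hours = 31 over 8 hours ⇒ peak ≥ ⌈31/8⌉ = 4, so 4 is optimal.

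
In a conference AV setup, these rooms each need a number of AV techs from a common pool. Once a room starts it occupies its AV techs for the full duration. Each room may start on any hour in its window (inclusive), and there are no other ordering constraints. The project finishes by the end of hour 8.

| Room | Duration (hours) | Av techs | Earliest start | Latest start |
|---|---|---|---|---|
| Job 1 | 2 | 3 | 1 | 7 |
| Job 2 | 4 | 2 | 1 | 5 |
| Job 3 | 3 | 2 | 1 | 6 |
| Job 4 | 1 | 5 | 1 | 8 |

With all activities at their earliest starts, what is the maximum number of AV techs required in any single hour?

12

Early-start schedule: Job 1@1, Job 2@1, Job 3@1, Job 4@1.
Load per hour: hour 1: 12, hour 2: 7, hour 3: 4, hour 4: 2, hour 5: 0, hour 6: 0, hour 7: 0, hour 8: 0.
Peak is 12.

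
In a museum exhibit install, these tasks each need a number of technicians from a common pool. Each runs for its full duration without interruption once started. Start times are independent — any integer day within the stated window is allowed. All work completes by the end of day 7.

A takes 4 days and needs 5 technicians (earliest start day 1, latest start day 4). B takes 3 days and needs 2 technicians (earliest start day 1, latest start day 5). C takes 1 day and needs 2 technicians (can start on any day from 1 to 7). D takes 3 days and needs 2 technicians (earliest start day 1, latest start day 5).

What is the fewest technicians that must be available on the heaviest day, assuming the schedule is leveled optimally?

6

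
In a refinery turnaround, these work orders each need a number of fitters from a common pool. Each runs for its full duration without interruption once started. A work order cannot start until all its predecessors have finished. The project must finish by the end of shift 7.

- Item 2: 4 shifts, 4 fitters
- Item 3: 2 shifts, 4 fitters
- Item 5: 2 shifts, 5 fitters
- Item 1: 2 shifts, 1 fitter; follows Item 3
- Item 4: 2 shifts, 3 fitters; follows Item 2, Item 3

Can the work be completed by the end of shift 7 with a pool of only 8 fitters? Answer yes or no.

yes

Schedule Item 2@1, Item 3@1, Item 5@5, Item 1@3, Item 4@5: s1:8  s2:8  s3:5  s4:5  s5:8  s6:8  s7:0 — peak 8 ≤ 8.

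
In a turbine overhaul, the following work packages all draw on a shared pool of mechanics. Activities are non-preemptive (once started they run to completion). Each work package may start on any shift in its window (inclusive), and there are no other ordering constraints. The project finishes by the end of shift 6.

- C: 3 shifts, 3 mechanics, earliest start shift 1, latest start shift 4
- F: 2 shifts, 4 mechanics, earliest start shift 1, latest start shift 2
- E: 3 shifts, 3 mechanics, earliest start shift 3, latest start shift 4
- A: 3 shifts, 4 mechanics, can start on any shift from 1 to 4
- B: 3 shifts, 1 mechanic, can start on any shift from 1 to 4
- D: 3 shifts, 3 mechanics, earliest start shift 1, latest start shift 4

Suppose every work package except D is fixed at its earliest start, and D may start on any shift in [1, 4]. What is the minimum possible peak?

12

D@1: s1:15  s2:15  s3:14  s4:3  s5:3  s6:0 → peak 15
D@2: s1:12  s2:15  s3:14  s4:6  s5:3  s6:0 → peak 15
D@3: s1:12  s2:12  s3:14  s4:6  s5:6  s6:0 → peak 14
D@4: s1:12  s2:12  s3:11  s4:6  s5:6  s6:3 → peak 12
Best is D@4, peak 12.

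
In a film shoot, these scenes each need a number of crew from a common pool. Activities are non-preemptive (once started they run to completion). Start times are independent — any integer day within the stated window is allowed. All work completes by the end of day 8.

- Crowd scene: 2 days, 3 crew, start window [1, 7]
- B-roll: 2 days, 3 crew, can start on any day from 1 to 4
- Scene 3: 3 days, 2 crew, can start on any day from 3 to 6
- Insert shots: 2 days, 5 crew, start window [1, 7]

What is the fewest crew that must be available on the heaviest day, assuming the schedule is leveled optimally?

5

Early-start (Crowd scene@1, B-roll@1, Scene 3@3, Insert shots@1) gives peak 11: d1:11  d2:11  d3:2  d4:2  d5:2  d6:0  d7:0  d8:0.
Shift B-roll→3, Insert shots→6.
Schedule Crowd scene@1, B-roll@3, Scene 3@3, Insert shots@6: d1:3  d2:3  d3:5  d4:5  d5:2  d6:5  d7:5  d8:0 — peak 5.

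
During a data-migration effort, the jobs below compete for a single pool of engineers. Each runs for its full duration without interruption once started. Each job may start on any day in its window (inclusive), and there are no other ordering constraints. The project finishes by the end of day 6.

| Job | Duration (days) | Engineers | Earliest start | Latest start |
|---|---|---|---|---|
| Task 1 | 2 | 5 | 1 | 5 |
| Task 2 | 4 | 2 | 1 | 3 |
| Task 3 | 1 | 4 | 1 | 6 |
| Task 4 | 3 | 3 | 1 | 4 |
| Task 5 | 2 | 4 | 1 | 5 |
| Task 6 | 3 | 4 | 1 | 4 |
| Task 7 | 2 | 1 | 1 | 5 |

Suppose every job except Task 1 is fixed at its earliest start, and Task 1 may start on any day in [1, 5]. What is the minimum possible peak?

18

Task 1@1: d1:23  d2:19  d3:9  d4:2  d5:0  d6:0 → peak 23
Task 1@2: d1:18  d2:19  d3:14  d4:2  d5:0  d6:0 → peak 19
Task 1@3: d1:18  d2:14  d3:14  d4:7  d5:0  d6:0 → peak 18
Task 1@4: d1:18  d2:14  d3:9  d4:7  d5:5  d6:0 → peak 18
Task 1@5: d1:18  d2:14  d3:9  d4:2  d5:5  d6:5 → peak 18
Best is Task 1@3, peak 18.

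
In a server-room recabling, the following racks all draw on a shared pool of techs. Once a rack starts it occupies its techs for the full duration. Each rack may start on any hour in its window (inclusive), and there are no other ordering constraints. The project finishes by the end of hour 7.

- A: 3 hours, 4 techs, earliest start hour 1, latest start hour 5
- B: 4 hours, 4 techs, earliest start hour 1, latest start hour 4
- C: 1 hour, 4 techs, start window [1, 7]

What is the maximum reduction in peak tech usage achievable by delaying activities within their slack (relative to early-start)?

4

Early-start peak: h1:12  h2:8  h3:8  h4:4  h5:0  h6:0  h7:0 ⇒ 12.
Leveled (A@1, B@1, C@4): h1:8  h2:8  h3:8  h4:8  h5:0  h6:0  h7:0 ⇒ 8.
Reduction 12 − 8 = 4.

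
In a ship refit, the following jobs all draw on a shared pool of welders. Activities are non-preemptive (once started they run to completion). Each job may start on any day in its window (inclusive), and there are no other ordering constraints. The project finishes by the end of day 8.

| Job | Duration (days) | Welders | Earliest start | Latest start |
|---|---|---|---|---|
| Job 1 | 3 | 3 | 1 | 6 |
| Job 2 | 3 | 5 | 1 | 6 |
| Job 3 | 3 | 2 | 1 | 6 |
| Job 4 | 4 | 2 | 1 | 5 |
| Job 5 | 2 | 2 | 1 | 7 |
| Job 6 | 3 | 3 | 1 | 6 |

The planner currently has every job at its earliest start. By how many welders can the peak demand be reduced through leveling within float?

9

Early-start peak: d1:17  d2:17  d3:15  d4:2  d5:0  d6:0  d7:0  d8:0 ⇒ 17.
Leveled (Job 1@1, Job 2@1, Job 3@4, Job 4@4, Job 5@4, Job 6@6): d1:8  d2:8  d3:8  d4:6  d5:6  d6:7  d7:5  d8:3 ⇒ 8.
Reduction 17 − 8 = 9.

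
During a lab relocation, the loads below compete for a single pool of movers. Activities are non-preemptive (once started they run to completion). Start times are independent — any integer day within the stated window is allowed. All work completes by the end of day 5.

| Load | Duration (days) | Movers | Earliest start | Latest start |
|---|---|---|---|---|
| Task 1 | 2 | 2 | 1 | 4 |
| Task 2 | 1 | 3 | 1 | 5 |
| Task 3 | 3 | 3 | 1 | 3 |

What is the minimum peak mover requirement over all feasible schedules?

Early-start (Task 1@1, Task 2@1, Task 3@1) gives peak 8: d1:8  d2:5  d3:3  d4:0  d5:0.
Shift Task 3→2.
Schedule Task 1@1, Task 2@1, Task 3@2: d1:5  d2:5  d3:3  d4:3  d5:0 — peak 5.

5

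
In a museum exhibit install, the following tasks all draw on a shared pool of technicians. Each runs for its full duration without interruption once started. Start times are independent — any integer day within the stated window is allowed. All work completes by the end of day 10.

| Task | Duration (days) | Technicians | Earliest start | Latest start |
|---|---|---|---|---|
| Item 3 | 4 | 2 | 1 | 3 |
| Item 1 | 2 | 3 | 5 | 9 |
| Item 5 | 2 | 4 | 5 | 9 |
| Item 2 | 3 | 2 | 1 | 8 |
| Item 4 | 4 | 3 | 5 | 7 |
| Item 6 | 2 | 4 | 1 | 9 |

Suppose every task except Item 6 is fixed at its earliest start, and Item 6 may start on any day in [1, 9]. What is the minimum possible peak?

10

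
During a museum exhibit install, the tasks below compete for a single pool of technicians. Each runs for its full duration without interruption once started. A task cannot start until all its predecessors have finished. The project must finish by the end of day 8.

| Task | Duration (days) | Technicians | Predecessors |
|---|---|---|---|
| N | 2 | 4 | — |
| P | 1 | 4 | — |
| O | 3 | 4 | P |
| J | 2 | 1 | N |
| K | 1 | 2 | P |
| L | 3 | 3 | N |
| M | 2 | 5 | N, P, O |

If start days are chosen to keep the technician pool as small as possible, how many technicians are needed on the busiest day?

7

Early-start (N@1, P@1, O@2, J@3, K@2, L@3, M@5) gives peak 10: d1:8  d2:10  d3:8  d4:8  d5:8  d6:5  d7:0  d8:0.
Shift P→3, O→4, J→6, K→6, M→7.
Schedule N@1, P@3, O@4, J@6, K@6, L@3, M@7: d1:4  d2:4  d3:7  d4:7  d5:7  d6:7  d7:6  d8:5 — peak 7.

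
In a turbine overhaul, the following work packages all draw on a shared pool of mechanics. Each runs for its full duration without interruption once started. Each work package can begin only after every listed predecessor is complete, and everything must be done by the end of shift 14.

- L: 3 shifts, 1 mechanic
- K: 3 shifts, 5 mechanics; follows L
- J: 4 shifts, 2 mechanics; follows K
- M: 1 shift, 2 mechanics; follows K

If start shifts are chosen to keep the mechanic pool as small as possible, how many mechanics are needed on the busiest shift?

5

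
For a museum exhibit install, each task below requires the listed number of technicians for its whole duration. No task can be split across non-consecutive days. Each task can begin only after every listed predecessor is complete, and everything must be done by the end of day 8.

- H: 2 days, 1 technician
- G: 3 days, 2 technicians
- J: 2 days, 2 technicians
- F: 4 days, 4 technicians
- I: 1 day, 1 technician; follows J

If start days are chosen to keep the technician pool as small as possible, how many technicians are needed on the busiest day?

4

Early-start (H@1, G@1, J@1, F@1, I@3) gives peak 9: d1:9  d2:9  d3:7  d4:4  d5:0  d6:0  d7:0  d8:0.
Shift H→3, F→5.
Schedule H@3, G@1, J@1, F@5, I@3: d1:4  d2:4  d3:4  d4:1  d5:4  d6:4  d7:4  d8:4 — peak 4.
Total technician-days = 29 over 8 days ⇒ peak ≥ ⌈29/8⌉ = 4, so 4 is optimal.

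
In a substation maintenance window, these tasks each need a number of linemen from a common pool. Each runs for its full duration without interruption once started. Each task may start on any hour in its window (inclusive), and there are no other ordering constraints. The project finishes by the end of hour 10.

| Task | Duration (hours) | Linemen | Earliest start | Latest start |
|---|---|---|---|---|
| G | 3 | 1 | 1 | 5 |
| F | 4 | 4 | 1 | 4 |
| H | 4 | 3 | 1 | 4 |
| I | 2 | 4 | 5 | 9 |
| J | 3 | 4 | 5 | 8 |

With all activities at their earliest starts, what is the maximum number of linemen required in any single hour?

8

Early-start schedule: G@1, F@1, H@1, I@5, J@5.
Load per hour: hour 1: 8, hour 2: 8, hour 3: 8, hour 4: 7, hour 5: 8, hour 6: 8, hour 7: 4, hour 8: 0, hour 9: 0, hour 10: 0.
Peak is 8.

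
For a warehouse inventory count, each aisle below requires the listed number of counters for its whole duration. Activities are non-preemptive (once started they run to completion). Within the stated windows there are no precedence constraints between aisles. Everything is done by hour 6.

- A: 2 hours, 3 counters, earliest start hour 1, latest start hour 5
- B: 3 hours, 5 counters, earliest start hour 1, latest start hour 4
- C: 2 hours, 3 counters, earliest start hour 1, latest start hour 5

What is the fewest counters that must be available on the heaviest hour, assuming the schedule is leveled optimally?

6

Early-start (A@1, B@1, C@1) gives peak 11: h1:11  h2:11  h3:5  h4:0  h5:0  h6:0.
Shift B→3.
Schedule A@1, B@3, C@1: h1:6  h2:6  h3:5  h4:5  h5:5  h6:0 — peak 6.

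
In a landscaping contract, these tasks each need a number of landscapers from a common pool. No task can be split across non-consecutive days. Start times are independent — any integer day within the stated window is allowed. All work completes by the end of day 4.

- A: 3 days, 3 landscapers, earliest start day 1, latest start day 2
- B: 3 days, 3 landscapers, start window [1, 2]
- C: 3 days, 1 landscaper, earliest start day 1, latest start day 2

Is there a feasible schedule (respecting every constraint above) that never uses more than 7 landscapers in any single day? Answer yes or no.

yes

Schedule A@1, B@1, C@1: d1:7  d2:7  d3:7  d4:0 — peak 7 ≤ 7.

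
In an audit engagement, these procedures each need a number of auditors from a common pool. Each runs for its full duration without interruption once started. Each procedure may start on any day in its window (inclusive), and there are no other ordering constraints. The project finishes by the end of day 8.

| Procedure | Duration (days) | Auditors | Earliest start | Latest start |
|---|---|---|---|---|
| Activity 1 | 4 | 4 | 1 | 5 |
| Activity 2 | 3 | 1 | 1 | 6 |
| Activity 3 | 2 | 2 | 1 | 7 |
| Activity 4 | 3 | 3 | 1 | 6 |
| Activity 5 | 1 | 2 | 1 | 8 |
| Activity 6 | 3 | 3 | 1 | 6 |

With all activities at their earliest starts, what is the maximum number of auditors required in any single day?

15

Early-start schedule: Activity 1@1, Activity 2@1, Activity 3@1, Activity 4@1, Activity 5@1, Activity 6@1.
Load per day: day 1: 15, day 2: 13, day 3: 11, day 4: 4, day 5: 0, day 6: 0, day 7: 0, day 8: 0.
Peak is 15.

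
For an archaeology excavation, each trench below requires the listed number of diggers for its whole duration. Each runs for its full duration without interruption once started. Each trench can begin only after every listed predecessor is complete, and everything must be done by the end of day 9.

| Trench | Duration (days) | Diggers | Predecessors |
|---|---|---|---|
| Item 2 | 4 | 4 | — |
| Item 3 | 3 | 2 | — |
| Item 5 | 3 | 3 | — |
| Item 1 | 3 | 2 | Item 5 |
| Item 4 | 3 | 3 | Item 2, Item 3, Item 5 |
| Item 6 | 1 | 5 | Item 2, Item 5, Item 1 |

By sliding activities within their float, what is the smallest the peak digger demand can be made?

Early-start (Item 2@1, Item 3@1, Item 5@1, Item 1@4, Item 4@5, Item 6@7) gives peak 9: d1:9  d2:9  d3:9  d4:6  d5:5  d6:5  d7:8  d8:0  d9:0.
Shift Item 3→4, Item 4→7.
Schedule Item 2@1, Item 3@4, Item 5@1, Item 1@4, Item 4@7, Item 6@7: d1:7  d2:7  d3:7  d4:8  d5:4  d6:4  d7:8  d8:3  d9:3 — peak 8.

8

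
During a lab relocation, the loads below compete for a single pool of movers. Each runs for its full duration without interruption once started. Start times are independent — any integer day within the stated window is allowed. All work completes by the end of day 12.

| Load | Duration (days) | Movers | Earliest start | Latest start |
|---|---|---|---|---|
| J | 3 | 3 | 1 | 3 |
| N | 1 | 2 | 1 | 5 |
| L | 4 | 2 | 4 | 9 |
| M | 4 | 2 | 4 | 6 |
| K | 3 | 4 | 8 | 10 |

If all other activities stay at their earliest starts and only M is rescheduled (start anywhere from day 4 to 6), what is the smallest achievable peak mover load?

5

M@4: d1:5  d2:3  d3:3  d4:4  d5:4  d6:4  d7:4  d8:4  d9:4  d10:4  d11:0  d12:0 → peak 5
M@5: d1:5  d2:3  d3:3  d4:2  d5:4  d6:4  d7:4  d8:6  d9:4  d10:4  d11:0  d12:0 → peak 6
M@6: d1:5  d2:3  d3:3  d4:2  d5:2  d6:4  d7:4  d8:6  d9:6  d10:4  d11:0  d12:0 → peak 6
Best is M@4, peak 5.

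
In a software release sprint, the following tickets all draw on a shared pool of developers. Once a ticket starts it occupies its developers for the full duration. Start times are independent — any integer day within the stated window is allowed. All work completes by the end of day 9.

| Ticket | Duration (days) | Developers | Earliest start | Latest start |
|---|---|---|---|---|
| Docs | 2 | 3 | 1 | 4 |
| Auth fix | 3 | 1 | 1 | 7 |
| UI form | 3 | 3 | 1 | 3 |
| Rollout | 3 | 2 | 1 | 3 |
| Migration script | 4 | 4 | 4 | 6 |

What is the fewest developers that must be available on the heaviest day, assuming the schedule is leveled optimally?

5

Early-start (Docs@1, Auth fix@1, UI form@1, Rollout@1, Migration script@4) gives peak 9: d1:9  d2:9  d3:6  d4:4  d5:4  d6:4  d7:4  d8:0  d9:0.
Shift Auth fix→4, UI form→3, Migration script→6.
Schedule Docs@1, Auth fix@4, UI form@3, Rollout@1, Migration script@6: d1:5  d2:5  d3:5  d4:4  d5:4  d6:5  d7:4  d8:4  d9:4 — peak 5.
Total developer-days = 40 over 9 days ⇒ peak ≥ ⌈40/9⌉ = 5, so 5 is optimal.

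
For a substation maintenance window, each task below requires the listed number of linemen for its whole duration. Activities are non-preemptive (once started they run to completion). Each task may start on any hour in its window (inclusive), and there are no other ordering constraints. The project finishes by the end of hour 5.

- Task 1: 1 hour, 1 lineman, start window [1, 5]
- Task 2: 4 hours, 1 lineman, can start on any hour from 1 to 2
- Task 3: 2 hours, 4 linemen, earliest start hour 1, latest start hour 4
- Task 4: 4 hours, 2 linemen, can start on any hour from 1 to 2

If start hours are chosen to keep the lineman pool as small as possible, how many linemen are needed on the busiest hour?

7

Early-start (Task 1@1, Task 2@1, Task 3@1, Task 4@1) gives peak 8: h1:8  h2:7  h3:3  h4:3  h5:0.
Shift Task 4→2.
Schedule Task 1@1, Task 2@1, Task 3@1, Task 4@2: h1:6  h2:7  h3:3  h4:3  h5:2 — peak 7.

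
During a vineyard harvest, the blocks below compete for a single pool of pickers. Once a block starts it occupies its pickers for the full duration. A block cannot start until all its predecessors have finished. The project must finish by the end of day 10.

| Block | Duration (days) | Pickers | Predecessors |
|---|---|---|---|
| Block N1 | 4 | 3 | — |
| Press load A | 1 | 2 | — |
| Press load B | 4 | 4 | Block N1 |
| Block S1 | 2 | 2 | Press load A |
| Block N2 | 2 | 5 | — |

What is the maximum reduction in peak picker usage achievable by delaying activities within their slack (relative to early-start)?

5

Early-start peak: d1:10  d2:10  d3:5  d4:3  d5:4  d6:4  d7:4  d8:4  d9:0  d10:0 ⇒ 10.
Leveled (Block N1@1, Press load A@1, Press load B@5, Block S1@2, Block N2@9): d1:5  d2:5  d3:5  d4:3  d5:4  d6:4  d7:4  d8:4  d9:5  d10:5 ⇒ 5.
Reduction 10 − 5 = 5.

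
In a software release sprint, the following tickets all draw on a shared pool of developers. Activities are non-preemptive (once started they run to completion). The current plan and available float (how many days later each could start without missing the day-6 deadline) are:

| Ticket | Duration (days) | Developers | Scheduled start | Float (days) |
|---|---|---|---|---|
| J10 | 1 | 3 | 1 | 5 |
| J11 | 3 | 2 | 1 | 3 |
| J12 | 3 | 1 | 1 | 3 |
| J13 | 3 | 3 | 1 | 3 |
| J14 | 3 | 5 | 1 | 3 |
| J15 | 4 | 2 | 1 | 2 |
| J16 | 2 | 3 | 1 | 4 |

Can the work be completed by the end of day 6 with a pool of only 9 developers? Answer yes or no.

Schedule J10@1, J11@2, J12@1, J13@1, J14@4, J15@1, J16@5: d1:9  d2:8  d3:8  d4:9  d5:8  d6:8 — peak 9 ≤ 9.

yes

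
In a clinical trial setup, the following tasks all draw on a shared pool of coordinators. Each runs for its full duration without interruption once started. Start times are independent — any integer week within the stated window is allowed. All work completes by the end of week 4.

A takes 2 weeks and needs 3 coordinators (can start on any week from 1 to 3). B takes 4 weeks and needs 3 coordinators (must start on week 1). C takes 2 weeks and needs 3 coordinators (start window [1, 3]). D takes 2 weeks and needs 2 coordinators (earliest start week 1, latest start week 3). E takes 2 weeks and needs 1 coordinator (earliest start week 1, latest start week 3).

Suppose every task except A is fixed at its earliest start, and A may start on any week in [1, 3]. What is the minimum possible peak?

A@1: w1:12  w2:12  w3:3  w4:3 → peak 12
A@2: w1:9  w2:12  w3:6  w4:3 → peak 12
A@3: w1:9  w2:9  w3:6  w4:6 → peak 9
Best is A@3, peak 9.

9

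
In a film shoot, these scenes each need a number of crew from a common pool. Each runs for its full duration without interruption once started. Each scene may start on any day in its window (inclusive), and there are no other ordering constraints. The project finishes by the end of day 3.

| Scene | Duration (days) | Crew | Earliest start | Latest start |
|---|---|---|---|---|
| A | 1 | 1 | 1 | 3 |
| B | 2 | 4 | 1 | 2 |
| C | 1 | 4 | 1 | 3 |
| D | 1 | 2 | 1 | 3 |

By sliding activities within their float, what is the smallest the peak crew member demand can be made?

6

Early-start (A@1, B@1, C@1, D@1) gives peak 11: d1:11  d2:4  d3:0.
Shift C→3, D→2.
Schedule A@1, B@1, C@3, D@2: d1:5  d2:6  d3:4 — peak 6.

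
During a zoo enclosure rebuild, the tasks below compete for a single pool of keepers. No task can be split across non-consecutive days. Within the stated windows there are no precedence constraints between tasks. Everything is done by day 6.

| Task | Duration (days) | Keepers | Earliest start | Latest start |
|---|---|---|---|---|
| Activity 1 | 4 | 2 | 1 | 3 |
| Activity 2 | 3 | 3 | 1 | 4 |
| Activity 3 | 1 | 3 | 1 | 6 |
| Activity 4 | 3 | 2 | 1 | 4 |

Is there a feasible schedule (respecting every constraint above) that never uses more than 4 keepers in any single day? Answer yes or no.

no

Total keeper-days = 26; over 6 days the average is 26/6 > 4, so some day must exceed 4.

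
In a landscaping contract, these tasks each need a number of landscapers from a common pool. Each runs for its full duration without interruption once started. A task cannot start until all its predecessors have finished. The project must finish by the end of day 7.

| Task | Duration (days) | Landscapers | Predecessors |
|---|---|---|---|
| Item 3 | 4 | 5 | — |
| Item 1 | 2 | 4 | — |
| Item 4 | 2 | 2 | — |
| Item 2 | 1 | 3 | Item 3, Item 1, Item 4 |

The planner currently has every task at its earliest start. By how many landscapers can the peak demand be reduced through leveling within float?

Early-start peak: d1:11  d2:11  d3:5  d4:5  d5:3  d6:0  d7:0 ⇒ 11.
Leveled (Item 3@1, Item 1@5, Item 4@5, Item 2@7): d1:5  d2:5  d3:5  d4:5  d5:6  d6:6  d7:3 ⇒ 6.
Reduction 11 − 6 = 5.

5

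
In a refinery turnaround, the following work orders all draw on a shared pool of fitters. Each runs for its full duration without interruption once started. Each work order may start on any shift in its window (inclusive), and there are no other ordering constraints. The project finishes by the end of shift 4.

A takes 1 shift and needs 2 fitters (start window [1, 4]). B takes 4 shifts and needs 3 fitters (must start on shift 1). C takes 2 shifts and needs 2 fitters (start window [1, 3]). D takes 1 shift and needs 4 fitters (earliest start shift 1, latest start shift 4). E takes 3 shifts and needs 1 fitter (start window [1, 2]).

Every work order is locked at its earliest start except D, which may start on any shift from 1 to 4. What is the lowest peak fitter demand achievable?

8

D@1: s1:12  s2:6  s3:4  s4:3 → peak 12
D@2: s1:8  s2:10  s3:4  s4:3 → peak 10
D@3: s1:8  s2:6  s3:8  s4:3 → peak 8
D@4: s1:8  s2:6  s3:4  s4:7 → peak 8
Best is D@3, peak 8.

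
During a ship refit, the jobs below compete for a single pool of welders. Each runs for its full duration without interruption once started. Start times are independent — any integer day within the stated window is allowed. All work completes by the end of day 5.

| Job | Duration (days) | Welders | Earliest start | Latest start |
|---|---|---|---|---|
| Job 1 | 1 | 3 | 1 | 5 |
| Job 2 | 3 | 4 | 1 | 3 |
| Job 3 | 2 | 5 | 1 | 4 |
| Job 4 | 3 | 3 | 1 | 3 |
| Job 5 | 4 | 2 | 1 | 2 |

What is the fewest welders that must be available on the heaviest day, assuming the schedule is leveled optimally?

Early-start (Job 1@1, Job 2@1, Job 3@1, Job 4@1, Job 5@1) gives peak 17: d1:17  d2:14  d3:9  d4:2  d5:0.
Shift Job 2→3, Job 4→3, Job 5→2.
Schedule Job 1@1, Job 2@3, Job 3@1, Job 4@3, Job 5@2: d1:8  d2:7  d3:9  d4:9  d5:9 — peak 9.
Total welder-days = 42 over 5 days ⇒ peak ≥ ⌈42/5⌉ = 9, so 9 is optimal.

9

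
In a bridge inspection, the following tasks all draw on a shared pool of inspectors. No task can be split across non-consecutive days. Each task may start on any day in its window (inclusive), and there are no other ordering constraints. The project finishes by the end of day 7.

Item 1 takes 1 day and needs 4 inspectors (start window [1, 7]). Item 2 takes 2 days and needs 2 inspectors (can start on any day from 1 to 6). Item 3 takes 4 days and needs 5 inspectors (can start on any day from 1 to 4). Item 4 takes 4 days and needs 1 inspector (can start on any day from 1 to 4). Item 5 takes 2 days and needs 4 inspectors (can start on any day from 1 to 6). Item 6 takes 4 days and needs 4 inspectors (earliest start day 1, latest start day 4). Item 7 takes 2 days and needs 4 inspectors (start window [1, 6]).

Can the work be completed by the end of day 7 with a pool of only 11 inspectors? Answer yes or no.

Schedule Item 1@1, Item 2@1, Item 3@3, Item 4@3, Item 5@1, Item 6@2, Item 7@6: d1:10  d2:10  d3:10  d4:10  d5:10  d6:10  d7:4 — peak 10 ≤ 11.

yes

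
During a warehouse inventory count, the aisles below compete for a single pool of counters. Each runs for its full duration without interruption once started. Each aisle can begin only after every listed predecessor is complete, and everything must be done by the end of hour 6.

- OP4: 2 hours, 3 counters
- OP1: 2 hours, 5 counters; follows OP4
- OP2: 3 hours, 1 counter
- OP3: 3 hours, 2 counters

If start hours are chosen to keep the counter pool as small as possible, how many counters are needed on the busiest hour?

6

Early-start (OP4@1, OP1@3, OP2@1, OP3@1) gives peak 8: h1:6  h2:6  h3:8  h4:5  h5:0  h6:0.
Shift OP1→4.
Schedule OP4@1, OP1@4, OP2@1, OP3@1: h1:6  h2:6  h3:3  h4:5  h5:5  h6:0 — peak 6.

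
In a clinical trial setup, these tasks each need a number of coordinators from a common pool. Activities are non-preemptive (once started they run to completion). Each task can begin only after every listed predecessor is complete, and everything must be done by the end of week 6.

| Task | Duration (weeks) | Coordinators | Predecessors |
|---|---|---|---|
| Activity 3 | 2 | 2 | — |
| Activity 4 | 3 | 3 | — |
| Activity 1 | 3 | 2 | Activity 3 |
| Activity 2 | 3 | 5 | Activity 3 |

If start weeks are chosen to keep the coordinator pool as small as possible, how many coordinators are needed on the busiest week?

7

Early-start (Activity 3@1, Activity 4@1, Activity 1@3, Activity 2@3) gives peak 10: w1:5  w2:5  w3:10  w4:7  w5:7  w6:0.
Shift Activity 2→4.
Schedule Activity 3@1, Activity 4@1, Activity 1@3, Activity 2@4: w1:5  w2:5  w3:5  w4:7  w5:7  w6:5 — peak 7.
No arrangement of the 20 feasible schedules does better.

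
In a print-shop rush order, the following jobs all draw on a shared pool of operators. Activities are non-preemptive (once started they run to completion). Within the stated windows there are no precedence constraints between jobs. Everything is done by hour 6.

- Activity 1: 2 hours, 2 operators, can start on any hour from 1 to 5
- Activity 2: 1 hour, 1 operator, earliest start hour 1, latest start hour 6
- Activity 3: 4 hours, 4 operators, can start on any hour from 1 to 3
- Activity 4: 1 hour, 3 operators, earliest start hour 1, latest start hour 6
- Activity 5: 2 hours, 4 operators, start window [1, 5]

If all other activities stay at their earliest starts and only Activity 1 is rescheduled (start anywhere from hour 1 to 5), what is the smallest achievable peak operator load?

12

Activity 1@1: h1:14  h2:10  h3:4  h4:4  h5:0  h6:0 → peak 14
Activity 1@2: h1:12  h2:10  h3:6  h4:4  h5:0  h6:0 → peak 12
Activity 1@3: h1:12  h2:8  h3:6  h4:6  h5:0  h6:0 → peak 12
Activity 1@4: h1:12  h2:8  h3:4  h4:6  h5:2  h6:0 → peak 12
Activity 1@5: h1:12  h2:8  h3:4  h4:4  h5:2  h6:2 → peak 12
Best is Activity 1@2, peak 12.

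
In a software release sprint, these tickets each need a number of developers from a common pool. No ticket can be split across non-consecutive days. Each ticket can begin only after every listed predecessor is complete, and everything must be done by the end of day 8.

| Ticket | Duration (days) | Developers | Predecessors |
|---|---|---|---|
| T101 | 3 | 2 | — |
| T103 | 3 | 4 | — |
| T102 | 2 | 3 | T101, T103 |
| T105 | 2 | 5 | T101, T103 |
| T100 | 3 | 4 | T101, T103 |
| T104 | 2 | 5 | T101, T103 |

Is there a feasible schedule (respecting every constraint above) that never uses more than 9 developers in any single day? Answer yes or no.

Schedule T101@1, T103@1, T102@4, T105@4, T100@6, T104@6: d1:6  d2:6  d3:6  d4:8  d5:8  d6:9  d7:9  d8:4 — peak 9 ≤ 9.

yes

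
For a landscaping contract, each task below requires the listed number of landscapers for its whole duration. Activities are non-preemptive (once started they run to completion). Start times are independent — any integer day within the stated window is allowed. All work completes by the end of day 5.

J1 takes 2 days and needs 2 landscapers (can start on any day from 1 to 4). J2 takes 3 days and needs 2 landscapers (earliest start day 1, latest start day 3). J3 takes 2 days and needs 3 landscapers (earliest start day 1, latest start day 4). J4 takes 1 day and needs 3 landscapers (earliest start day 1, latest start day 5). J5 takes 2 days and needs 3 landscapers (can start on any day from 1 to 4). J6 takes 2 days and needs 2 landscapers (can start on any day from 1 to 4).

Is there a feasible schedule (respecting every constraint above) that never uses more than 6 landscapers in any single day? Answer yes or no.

yes

Schedule J1@1, J2@1, J3@3, J4@5, J5@4, J6@1: d1:6  d2:6  d3:5  d4:6  d5:6 — peak 6 ≤ 6.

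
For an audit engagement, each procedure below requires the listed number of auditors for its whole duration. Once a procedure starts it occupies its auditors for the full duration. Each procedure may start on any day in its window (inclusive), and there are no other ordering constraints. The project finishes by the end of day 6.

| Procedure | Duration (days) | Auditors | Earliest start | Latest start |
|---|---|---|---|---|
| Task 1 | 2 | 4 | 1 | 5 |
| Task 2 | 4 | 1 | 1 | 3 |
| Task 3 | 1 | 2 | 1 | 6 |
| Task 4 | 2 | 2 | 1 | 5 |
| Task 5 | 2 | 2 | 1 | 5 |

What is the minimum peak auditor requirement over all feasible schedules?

5

Early-start (Task 1@1, Task 2@1, Task 3@1, Task 4@1, Task 5@1) gives peak 11: d1:11  d2:9  d3:1  d4:1  d5:0  d6:0.
Shift Task 3→3, Task 4→3, Task 5→4.
Schedule Task 1@1, Task 2@1, Task 3@3, Task 4@3, Task 5@4: d1:5  d2:5  d3:5  d4:5  d5:2  d6:0 — peak 5.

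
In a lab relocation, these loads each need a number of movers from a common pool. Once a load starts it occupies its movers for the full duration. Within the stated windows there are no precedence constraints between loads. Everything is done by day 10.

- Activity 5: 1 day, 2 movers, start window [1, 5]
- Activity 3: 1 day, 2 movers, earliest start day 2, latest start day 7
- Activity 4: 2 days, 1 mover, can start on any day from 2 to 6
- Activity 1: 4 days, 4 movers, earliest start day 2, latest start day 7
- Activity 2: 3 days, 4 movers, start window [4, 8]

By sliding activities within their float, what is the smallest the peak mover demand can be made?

4

Early-start (Activity 5@1, Activity 3@2, Activity 4@2, Activity 1@2, Activity 2@4) gives peak 8: d1:2  d2:7  d3:5  d4:8  d5:8  d6:4  d7:0  d8:0  d9:0  d10:0.
Shift Activity 1→4, Activity 2→8.
Schedule Activity 5@1, Activity 3@2, Activity 4@2, Activity 1@4, Activity 2@8: d1:2  d2:3  d3:1  d4:4  d5:4  d6:4  d7:4  d8:4  d9:4  d10:4 — peak 4.
Total mover-days = 34 over 10 days ⇒ peak ≥ ⌈34/10⌉ = 4, so 4 is optimal.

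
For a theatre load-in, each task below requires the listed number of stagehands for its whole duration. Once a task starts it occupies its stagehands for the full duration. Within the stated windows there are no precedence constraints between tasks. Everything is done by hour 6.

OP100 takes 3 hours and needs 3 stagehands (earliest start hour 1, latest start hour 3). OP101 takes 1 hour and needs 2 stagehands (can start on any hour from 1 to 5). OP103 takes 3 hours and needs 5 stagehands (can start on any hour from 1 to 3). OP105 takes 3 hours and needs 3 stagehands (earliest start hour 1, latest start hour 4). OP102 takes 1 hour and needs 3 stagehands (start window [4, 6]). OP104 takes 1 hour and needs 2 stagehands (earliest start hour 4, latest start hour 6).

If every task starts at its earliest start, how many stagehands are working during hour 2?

11

At early start, hour 2 has: OP100, OP103, OP105.
Demand: 3 + 5 + 3 = 11.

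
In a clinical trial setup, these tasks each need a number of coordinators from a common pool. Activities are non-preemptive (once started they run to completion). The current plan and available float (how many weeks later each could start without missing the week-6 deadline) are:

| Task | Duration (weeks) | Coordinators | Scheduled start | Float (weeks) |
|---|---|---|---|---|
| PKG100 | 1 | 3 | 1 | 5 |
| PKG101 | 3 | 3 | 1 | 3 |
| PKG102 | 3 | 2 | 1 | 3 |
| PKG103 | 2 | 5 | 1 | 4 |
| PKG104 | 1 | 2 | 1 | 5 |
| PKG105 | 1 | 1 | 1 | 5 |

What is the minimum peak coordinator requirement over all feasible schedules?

Early-start (PKG100@1, PKG101@1, PKG102@1, PKG103@1, PKG104@1, PKG105@1) gives peak 16: w1:16  w2:10  w3:5  w4:0  w5:0  w6:0.
Shift PKG102→2, PKG103→5, PKG104→4, PKG105→2.
Schedule PKG100@1, PKG101@1, PKG102@2, PKG103@5, PKG104@4, PKG105@2: w1:6  w2:6  w3:5  w4:4  w5:5  w6:5 — peak 6.
Total coordinator-weeks = 31 over 6 weeks ⇒ peak ≥ ⌈31/6⌉ = 6, so 6 is optimal.

6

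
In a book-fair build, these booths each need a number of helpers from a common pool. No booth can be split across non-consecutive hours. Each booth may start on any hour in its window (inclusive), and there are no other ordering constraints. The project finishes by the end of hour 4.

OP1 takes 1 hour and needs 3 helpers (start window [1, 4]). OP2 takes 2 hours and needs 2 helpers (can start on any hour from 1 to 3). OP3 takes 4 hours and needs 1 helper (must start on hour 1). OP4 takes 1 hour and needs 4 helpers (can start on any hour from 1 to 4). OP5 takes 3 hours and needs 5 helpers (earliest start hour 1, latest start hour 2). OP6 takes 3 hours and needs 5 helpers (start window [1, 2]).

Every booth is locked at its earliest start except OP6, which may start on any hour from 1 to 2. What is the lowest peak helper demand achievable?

15

OP6@1: h1:20  h2:13  h3:11  h4:1 → peak 20
OP6@2: h1:15  h2:13  h3:11  h4:6 → peak 15
Best is OP6@2, peak 15.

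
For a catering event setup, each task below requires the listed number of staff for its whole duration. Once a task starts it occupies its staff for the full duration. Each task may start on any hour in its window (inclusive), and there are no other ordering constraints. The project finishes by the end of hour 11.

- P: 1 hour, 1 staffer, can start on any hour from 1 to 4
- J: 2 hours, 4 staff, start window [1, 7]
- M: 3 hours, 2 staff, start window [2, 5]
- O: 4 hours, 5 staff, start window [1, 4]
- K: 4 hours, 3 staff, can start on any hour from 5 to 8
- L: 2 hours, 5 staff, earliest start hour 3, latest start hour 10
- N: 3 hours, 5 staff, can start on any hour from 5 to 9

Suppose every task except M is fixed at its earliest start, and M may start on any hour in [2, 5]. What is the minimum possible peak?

10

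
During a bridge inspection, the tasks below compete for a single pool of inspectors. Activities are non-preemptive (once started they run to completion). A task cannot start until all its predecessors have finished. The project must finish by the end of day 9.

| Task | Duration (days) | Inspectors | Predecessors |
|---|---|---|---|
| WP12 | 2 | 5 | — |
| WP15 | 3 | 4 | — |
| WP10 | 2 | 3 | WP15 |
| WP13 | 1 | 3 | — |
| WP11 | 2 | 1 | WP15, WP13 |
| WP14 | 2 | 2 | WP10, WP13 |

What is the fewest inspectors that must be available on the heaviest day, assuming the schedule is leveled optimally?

6

Early-start (WP12@1, WP15@1, WP10@4, WP13@1, WP11@4, WP14@6) gives peak 12: d1:12  d2:9  d3:4  d4:4  d5:4  d6:2  d7:2  d8:0  d9:0.
Shift WP15→3, WP10→6, WP13→6, WP11→7, WP14→8.
Schedule WP12@1, WP15@3, WP10@6, WP13@6, WP11@7, WP14@8: d1:5  d2:5  d3:4  d4:4  d5:4  d6:6  d7:4  d8:3  d9:2 — peak 6.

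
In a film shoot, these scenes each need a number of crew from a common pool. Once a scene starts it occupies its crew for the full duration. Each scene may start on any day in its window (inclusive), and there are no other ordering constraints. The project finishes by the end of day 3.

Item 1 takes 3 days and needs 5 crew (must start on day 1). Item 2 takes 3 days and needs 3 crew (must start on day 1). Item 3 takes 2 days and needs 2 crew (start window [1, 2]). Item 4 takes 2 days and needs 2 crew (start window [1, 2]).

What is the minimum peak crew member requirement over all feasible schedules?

Schedule Item 1@1, Item 2@1, Item 3@1, Item 4@1: d1:12  d2:12  d3:8 — peak 12.
No arrangement of the 4 feasible schedules does better.

12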